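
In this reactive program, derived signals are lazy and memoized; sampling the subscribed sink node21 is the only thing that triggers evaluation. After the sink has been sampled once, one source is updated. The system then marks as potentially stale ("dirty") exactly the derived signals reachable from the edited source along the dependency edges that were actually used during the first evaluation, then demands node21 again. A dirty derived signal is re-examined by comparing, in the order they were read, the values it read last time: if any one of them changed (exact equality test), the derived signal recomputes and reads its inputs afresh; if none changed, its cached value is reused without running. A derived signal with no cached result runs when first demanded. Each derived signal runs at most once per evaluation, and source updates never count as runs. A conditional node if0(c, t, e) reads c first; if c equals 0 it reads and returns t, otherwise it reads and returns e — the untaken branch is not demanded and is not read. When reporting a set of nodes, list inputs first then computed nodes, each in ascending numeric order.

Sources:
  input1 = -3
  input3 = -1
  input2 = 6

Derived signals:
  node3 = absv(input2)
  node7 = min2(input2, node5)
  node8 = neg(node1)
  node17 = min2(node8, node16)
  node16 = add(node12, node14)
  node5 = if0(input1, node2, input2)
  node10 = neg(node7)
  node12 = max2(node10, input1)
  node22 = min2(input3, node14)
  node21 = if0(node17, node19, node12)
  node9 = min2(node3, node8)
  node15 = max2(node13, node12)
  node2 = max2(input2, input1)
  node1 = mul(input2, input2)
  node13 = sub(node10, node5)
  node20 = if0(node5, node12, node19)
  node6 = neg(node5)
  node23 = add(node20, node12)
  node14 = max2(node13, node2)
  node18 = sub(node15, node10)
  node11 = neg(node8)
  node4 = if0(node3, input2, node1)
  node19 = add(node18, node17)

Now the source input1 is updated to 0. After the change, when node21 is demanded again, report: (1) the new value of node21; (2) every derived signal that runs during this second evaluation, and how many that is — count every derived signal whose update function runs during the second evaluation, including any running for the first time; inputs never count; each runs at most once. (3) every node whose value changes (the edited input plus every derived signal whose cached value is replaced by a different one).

First demand of the output computes:
  node1 = mul(6, 6) = 36
  node2 = max2(6, -3) = 6
  node5 = if0(input1=-3 -> else branch input2) = 6
  node7 = min2(6, 6) = 6
  node8 = neg(36) = -36
  node10 = neg(6) = -6
  node12 = max2(-6, -3) = -3
  node13 = sub(-6, 6) = -12
  node14 = max2(-12, 6) = 6
  node16 = add(-3, 6) = 3
  node17 = min2(-36, 3) = -36
  node21 = if0(node17=-36 -> else branch node12) = -3

After the edit, cleaning proceeds:
  node2: a read changed (input1 -3->0) — executes, giving 6 — identical to its old value.
  node5: a read changed (input1 -3->0) — executes, giving 6 — identical to its old value.
  node7: dirty, but its reads are unchanged (input2 unchanged, node5 unchanged); cached 6 stands.
  node10: dirty, but its reads are unchanged (node7 unchanged); cached -6 stands.
  node12: a read changed (input1 -3->0) — executes, giving 0.
  node13: dirty, but its reads are unchanged (node10 unchanged, node5 unchanged); cached -12 stands.
  node14: dirty, but its reads are unchanged (node13 unchanged, node2 unchanged); cached 6 stands.
  node16: a read changed (node12 -3->0) — executes, giving 6.
  node17: a read changed (node16 3->6) — executes, giving -36 — identical to its old value.
  node21: a read changed (node12 -3->0) — executes, giving 0.

Note where the cutoff bites: node7 is checked, finds nothing changed, and keeps its cache.

Demanding node21 again yields 0.
6 derived signals run: node2, node5, node12, node16, node17, node21.
The nodes whose values change: input1, node12, node16, node21.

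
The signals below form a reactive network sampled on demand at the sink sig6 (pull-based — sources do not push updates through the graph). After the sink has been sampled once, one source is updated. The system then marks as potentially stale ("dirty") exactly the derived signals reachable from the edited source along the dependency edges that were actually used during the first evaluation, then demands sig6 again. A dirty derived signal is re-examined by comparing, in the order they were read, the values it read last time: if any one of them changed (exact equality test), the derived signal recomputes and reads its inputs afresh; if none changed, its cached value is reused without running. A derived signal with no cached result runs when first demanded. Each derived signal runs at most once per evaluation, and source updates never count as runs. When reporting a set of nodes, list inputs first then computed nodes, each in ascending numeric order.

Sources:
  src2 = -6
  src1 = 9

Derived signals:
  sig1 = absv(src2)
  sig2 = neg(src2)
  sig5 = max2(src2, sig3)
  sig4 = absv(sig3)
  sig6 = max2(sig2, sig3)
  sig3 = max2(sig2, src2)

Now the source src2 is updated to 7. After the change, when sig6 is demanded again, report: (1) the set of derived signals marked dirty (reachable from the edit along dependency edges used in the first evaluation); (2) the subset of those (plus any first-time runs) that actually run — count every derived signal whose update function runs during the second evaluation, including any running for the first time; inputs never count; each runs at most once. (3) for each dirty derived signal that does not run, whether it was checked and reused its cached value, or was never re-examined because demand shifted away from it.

Dirty set: sig2, sig3, sig6.
Run set: sig2, sig3, sig6 (3 run).
All dirty derived signals ended up running.

Initial pass — values computed on the first demand:
  sig2 = neg(-6) = 6
  sig3 = max2(6, -6) = 6
  sig6 = max2(6, 6) = 6

Second demand — change propagation:
  sig2: re-runs because src2 -6->7; new result -7.
  sig3: re-runs because sig2 6->-7; src2 -6->7; new result 7.
  sig6: re-runs because sig2 6->-7; sig3 6->7; new result 7.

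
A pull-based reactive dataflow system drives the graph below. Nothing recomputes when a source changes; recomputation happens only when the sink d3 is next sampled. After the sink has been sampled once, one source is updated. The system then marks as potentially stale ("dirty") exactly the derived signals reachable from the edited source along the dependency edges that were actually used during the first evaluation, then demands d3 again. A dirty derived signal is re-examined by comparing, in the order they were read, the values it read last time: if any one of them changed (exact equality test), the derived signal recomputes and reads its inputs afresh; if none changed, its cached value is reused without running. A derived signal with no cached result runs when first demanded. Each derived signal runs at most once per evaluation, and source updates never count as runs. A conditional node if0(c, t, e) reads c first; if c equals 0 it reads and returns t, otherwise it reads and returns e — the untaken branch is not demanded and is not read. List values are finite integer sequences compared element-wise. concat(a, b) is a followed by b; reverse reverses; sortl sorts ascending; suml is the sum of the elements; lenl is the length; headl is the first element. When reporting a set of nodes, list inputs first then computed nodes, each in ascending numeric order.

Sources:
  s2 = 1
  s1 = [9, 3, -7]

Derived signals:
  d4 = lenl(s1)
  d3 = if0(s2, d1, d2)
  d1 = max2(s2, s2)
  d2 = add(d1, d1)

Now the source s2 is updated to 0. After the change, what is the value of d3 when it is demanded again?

New value of d3: 0.
Key observation: a condition flipped, so demand moved to the other branch — d2 is never re-examined.

First evaluation (everything demanded from the output):
  d1 = max2(1, 1) = 1
  d2 = add(1, 1) = 2
  d3 = if0(s2=1 -> else branch d2) = 2

Propagation after the edit:
  d1: runs — s2 1->0; s2 1->0; result 0.
  d2: marked dirty but never re-examined — demand shifted away from it.
  d3: runs — s2 1->0; result 0.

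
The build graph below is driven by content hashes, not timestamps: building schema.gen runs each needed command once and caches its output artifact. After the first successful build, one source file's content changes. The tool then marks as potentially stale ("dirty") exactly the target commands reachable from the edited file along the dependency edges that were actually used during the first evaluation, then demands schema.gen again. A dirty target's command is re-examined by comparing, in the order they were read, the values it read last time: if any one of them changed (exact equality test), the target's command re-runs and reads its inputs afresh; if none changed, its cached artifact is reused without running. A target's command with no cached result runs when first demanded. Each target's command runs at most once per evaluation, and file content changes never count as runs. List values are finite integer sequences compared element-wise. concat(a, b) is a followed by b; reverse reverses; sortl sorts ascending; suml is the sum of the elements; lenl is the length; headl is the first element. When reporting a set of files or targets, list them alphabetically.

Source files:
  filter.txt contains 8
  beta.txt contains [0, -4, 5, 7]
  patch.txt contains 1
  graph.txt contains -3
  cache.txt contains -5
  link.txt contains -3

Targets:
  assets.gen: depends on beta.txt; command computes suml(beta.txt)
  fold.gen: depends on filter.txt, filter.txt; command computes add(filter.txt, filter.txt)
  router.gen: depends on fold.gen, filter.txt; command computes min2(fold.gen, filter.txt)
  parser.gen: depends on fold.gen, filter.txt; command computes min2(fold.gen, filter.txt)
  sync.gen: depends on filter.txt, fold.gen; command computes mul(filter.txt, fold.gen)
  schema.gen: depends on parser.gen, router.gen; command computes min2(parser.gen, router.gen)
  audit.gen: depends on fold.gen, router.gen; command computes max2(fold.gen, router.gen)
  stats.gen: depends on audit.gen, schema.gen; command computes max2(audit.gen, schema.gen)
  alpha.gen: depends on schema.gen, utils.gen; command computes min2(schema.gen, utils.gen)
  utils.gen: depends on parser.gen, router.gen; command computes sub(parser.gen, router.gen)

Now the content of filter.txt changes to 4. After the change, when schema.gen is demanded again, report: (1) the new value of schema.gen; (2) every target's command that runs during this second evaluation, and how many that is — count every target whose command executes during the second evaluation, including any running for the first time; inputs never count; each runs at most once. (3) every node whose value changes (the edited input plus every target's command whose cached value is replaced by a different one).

Initial pass — values computed on the first demand:
  fold.gen = add(8, 8) = 16
  parser.gen = min2(16, 8) = 8
  router.gen = min2(16, 8) = 8
  schema.gen = min2(8, 8) = 8

Second demand — change propagation:
  fold.gen: re-runs because filter.txt 8->4; filter.txt 8->4; new result 8.
  parser.gen: re-runs because fold.gen 16->8; filter.txt 8->4; new result 4.
  router.gen: re-runs because fold.gen 16->8; filter.txt 8->4; new result 4.
  schema.gen: re-runs because parser.gen 8->4; router.gen 8->4; new result 4.

schema.gen now evaluates to 4.
Run set: fold.gen, parser.gen, router.gen, schema.gen (4 run).
Changed values: filter.txt, fold.gen, parser.gen, router.gen, schema.gen.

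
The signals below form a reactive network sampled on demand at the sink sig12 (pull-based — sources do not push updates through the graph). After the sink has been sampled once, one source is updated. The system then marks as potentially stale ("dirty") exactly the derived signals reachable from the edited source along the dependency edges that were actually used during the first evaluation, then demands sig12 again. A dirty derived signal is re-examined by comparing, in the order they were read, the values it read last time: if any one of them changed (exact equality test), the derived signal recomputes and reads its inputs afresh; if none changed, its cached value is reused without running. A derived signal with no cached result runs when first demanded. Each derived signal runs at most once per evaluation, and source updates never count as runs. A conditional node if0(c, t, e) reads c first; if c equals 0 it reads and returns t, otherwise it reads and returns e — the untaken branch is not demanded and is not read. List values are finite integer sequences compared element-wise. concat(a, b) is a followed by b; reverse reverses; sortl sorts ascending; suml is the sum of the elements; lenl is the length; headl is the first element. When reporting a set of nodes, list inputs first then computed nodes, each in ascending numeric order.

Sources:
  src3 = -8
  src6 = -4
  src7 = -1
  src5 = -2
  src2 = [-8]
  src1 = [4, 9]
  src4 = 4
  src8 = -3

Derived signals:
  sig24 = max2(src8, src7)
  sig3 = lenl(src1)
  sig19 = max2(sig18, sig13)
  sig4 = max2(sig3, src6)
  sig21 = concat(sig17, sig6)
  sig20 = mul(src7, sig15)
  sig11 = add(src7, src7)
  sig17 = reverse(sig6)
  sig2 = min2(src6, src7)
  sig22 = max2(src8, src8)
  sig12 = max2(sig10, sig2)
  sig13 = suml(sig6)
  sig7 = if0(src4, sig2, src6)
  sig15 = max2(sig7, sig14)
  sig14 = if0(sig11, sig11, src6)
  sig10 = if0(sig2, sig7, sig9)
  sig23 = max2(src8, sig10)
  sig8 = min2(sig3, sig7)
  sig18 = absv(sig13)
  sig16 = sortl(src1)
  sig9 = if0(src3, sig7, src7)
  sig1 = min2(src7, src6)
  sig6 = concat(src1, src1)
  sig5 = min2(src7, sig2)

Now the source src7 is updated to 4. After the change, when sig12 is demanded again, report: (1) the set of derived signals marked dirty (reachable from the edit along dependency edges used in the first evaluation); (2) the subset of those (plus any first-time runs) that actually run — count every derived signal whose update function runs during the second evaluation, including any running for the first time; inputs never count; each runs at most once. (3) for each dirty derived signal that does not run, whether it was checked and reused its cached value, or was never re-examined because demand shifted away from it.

Initial pass — values computed on the first demand:
  sig2 = min2(-4, -1) = -4
  sig9 = if0(src3=-8 -> else branch src7) = -1
  sig10 = if0(sig2=-4 -> else branch sig9) = -1
  sig12 = max2(-1, -4) = -1

Second demand — change propagation:
  sig2: re-runs because src7 -1->4; new result -4 (unchanged).
  sig9: re-runs because src7 -1->4; new result 4.
  sig10: re-runs because sig9 -1->4; new result 4.
  sig12: re-runs because sig10 -1->4; new result 4.

Dirty set: sig2, sig9, sig10, sig12.
Run set: sig2, sig9, sig10, sig12 (4 run).
All dirty derived signals ended up running.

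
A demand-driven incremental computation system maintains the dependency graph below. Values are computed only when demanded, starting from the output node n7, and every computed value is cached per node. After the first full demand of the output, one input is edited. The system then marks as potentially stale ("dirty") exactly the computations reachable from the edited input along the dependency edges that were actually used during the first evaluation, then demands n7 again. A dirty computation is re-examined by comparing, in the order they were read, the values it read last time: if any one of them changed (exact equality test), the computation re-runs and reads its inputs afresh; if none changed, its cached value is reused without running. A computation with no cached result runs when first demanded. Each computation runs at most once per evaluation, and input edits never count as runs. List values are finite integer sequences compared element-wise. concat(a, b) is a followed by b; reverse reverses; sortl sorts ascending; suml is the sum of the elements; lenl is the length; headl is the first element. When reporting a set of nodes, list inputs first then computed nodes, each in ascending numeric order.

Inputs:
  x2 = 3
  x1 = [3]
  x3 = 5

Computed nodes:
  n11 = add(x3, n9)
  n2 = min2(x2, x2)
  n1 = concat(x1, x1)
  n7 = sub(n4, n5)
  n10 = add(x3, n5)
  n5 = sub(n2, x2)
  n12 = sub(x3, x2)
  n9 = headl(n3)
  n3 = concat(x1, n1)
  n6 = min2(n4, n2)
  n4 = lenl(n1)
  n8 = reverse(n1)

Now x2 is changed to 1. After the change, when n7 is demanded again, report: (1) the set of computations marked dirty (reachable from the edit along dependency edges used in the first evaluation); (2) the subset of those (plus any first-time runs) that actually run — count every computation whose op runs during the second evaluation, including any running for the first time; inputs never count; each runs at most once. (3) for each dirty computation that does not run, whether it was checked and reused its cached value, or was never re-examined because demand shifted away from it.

First evaluation (everything demanded from the output):
  n1 = concat([3], [3]) = [3, 3]
  n2 = min2(3, 3) = 3
  n4 = lenl([3, 3]) = 2
  n5 = sub(3, 3) = 0
  n7 = sub(2, 0) = 2

Propagation after the edit:
  n2: runs — x2 3->1; x2 3->1; result 1.
  n5: runs — n2 3->1; x2 3->1; result 0 (same value as before).
  n7: checked — values it read are unchanged (n4 unchanged, n5 unchanged); reused cached 2 without running.

Key observation: the change is absorbed at n5 — it re-runs but produces the same value, and the output's value is unchanged.

Marked dirty: n2, n5, n7.
Computations that run: n2, n5 — 2 in total.
Checked but reused from cache: n7.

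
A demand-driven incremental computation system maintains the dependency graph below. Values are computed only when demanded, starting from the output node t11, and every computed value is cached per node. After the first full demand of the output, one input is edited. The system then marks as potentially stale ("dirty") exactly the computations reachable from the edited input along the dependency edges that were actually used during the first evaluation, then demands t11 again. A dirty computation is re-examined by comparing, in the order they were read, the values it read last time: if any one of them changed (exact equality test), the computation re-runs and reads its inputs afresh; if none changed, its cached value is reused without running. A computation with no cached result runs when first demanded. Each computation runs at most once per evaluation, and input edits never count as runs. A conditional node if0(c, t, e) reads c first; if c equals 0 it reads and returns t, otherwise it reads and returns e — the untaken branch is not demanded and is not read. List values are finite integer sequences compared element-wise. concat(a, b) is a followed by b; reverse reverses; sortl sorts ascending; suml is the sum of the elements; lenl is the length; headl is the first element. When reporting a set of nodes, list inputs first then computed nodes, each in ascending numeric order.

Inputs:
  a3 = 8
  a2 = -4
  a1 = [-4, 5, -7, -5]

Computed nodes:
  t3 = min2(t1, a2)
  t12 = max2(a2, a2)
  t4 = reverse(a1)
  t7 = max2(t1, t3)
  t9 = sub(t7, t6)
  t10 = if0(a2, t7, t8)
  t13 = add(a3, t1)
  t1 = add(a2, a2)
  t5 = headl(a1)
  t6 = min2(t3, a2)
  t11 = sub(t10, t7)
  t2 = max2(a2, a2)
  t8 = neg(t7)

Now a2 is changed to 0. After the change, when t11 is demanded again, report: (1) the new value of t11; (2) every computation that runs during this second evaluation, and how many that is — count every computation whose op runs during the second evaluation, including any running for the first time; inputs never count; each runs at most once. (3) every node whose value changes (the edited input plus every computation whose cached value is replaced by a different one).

First evaluation (everything demanded from the output):
  t1 = add(-4, -4) = -8
  t3 = min2(-8, -4) = -8
  t7 = max2(-8, -8) = -8
  t8 = neg(-8) = 8
  t10 = if0(a2=-4 -> else branch t8) = 8
  t11 = sub(8, -8) = 16

Propagation after the edit:
  t1: runs — a2 -4->0; a2 -4->0; result 0.
  t3: runs — t1 -8->0; a2 -4->0; result 0.
  t7: runs — t1 -8->0; t3 -8->0; result 0.
  t8: marked dirty but never re-examined — demand shifted away from it.
  t10: runs — a2 -4->0; result 0.
  t11: runs — t10 8->0; t7 -8->0; result 0.

Key observation: a condition flipped, so demand moved to the other branch — t8 is never re-examined.

New value of t11: 0.
Computations that run: t1, t3, t7, t10, t11 — 5 in total.
Values that change: a2, t1, t3, t7, t10, t11.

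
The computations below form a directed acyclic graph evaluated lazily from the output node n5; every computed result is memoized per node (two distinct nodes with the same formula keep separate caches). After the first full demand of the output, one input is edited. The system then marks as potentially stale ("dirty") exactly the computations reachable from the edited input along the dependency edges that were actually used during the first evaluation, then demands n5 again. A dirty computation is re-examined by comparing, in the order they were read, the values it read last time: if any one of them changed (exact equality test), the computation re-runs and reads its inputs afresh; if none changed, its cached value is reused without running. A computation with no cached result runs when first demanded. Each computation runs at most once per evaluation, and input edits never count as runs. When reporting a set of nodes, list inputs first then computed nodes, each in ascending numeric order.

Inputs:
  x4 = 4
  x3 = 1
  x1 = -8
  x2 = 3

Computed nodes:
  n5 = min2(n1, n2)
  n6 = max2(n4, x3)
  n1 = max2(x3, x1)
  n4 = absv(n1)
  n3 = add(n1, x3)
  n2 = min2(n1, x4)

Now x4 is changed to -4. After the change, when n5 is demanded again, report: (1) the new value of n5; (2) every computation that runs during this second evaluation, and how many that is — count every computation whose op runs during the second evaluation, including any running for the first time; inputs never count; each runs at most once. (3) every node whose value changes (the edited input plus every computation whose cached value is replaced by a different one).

First demand of the output computes:
  n1 = max2(1, -8) = 1
  n2 = min2(1, 4) = 1
  n5 = min2(1, 1) = 1

After the edit, cleaning proceeds:
  n2: a read changed (x4 4->-4) — executes, giving -4.
  n5: a read changed (n2 1->-4) — executes, giving -4.

Demanding n5 again yields -4.
2 computations run: n2, n5.
The nodes whose values change: x4, n2, n5.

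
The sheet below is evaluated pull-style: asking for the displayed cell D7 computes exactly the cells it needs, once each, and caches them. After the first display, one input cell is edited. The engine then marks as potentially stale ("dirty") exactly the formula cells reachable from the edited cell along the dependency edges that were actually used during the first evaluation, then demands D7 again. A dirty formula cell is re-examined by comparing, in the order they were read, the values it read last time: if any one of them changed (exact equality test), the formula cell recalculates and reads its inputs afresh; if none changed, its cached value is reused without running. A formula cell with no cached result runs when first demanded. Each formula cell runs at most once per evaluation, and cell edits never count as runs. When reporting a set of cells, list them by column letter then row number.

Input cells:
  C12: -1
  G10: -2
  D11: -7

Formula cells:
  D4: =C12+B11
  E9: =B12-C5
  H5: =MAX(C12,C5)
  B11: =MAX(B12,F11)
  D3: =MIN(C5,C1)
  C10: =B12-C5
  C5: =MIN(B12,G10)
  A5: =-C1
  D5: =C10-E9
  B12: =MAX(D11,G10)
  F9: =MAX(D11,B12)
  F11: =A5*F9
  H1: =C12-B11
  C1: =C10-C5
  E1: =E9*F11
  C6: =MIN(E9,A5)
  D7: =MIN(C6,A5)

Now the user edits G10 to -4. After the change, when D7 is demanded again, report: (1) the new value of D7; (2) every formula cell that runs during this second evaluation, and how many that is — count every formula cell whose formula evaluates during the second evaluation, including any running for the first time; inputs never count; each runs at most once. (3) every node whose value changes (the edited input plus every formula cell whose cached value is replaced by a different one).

Demanding D7 again yields -4.
8 formula cells run: A5, B12, C1, C5, C6, C10, D7, E9.
The nodes whose values change: A5, B12, C1, C5, C6, D7, G10.

First demand of the output computes:
  B12 = MAX(-7, -2) = -2
  C5 = MIN(-2, -2) = -2
  C10 = -2 - -2 = 0
  C1 = 0 - -2 = 2
  A5 = -(2) = -2
  E9 = -2 - -2 = 0
  C6 = MIN(0, -2) = -2
  D7 = MIN(-2, -2) = -2

After the edit, cleaning proceeds:
  B12: a read changed (G10 -2->-4) — executes, giving -4.
  C5: a read changed (B12 -2->-4; G10 -2->-4) — executes, giving -4.
  C10: a read changed (B12 -2->-4; C5 -2->-4) — executes, giving 0 — identical to its old value.
  C1: a read changed (C5 -2->-4) — executes, giving 4.
  A5: a read changed (C1 2->4) — executes, giving -4.
  E9: a read changed (B12 -2->-4; C5 -2->-4) — executes, giving 0 — identical to its old value.
  C6: a read changed (A5 -2->-4) — executes, giving -4.
  D7: a read changed (C6 -2->-4; A5 -2->-4) — executes, giving -4.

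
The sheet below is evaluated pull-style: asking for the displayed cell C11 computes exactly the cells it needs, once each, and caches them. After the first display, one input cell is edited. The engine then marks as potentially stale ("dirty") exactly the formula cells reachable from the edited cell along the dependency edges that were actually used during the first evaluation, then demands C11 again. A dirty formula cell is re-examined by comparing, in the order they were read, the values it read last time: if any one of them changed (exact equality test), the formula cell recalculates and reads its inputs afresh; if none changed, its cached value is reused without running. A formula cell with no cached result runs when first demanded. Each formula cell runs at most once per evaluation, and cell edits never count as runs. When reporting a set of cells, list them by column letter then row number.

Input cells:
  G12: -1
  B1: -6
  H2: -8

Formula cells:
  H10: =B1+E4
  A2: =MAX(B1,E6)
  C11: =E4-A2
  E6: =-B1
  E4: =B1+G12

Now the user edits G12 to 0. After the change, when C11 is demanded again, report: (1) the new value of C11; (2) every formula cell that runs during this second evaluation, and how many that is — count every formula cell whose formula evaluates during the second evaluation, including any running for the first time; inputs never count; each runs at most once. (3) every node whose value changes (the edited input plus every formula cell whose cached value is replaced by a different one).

First demand of the output computes:
  E4 = -6 + -1 = -7
  E6 = -(-6) = 6
  A2 = MAX(-6, 6) = 6
  C11 = -7 - 6 = -13

After the edit, cleaning proceeds:
  E4: a read changed (G12 -1->0) — executes, giving -6.
  C11: a read changed (E4 -7->-6) — executes, giving -12.

Demanding C11 again yields -12.
2 formula cells run: C11, E4.
The nodes whose values change: C11, E4, G12.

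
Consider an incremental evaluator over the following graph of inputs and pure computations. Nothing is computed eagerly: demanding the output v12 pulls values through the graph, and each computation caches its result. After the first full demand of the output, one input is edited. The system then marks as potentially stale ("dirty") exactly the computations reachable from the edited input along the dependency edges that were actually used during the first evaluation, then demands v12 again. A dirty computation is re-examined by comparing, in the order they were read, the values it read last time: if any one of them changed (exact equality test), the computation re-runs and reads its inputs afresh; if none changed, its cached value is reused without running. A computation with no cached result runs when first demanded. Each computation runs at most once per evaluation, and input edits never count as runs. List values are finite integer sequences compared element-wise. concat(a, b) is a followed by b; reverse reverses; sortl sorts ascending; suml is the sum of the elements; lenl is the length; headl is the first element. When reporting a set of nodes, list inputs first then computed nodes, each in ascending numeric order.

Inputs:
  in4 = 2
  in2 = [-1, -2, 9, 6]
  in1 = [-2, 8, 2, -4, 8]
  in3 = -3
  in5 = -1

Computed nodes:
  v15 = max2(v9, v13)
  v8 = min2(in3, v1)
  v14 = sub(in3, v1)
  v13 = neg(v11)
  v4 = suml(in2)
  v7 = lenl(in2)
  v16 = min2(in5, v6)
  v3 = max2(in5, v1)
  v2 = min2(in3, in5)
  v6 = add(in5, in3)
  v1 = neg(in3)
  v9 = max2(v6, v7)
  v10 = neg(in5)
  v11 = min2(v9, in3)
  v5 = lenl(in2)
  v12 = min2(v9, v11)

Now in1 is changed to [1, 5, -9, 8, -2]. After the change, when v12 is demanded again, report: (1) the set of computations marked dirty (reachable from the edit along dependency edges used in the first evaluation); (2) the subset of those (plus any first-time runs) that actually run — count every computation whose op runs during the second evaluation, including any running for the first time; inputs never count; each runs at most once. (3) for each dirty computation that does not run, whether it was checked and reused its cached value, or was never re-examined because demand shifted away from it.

Dirty set: none.
Run set: none (0 run).
All dirty computations ended up running.
The important point: nothing the output needs ever reads in1, so the edit is invisible to it.

Initial pass — values computed on the first demand:
  v6 = add(-1, -3) = -4
  v7 = lenl([-1, -2, 9, 6]) = 4
  v9 = max2(-4, 4) = 4
  v11 = min2(4, -3) = -3
  v12 = min2(4, -3) = -3

Second demand — change propagation:
  no demanded computation ever read in1, so the edit dirties nothing and nothing runs.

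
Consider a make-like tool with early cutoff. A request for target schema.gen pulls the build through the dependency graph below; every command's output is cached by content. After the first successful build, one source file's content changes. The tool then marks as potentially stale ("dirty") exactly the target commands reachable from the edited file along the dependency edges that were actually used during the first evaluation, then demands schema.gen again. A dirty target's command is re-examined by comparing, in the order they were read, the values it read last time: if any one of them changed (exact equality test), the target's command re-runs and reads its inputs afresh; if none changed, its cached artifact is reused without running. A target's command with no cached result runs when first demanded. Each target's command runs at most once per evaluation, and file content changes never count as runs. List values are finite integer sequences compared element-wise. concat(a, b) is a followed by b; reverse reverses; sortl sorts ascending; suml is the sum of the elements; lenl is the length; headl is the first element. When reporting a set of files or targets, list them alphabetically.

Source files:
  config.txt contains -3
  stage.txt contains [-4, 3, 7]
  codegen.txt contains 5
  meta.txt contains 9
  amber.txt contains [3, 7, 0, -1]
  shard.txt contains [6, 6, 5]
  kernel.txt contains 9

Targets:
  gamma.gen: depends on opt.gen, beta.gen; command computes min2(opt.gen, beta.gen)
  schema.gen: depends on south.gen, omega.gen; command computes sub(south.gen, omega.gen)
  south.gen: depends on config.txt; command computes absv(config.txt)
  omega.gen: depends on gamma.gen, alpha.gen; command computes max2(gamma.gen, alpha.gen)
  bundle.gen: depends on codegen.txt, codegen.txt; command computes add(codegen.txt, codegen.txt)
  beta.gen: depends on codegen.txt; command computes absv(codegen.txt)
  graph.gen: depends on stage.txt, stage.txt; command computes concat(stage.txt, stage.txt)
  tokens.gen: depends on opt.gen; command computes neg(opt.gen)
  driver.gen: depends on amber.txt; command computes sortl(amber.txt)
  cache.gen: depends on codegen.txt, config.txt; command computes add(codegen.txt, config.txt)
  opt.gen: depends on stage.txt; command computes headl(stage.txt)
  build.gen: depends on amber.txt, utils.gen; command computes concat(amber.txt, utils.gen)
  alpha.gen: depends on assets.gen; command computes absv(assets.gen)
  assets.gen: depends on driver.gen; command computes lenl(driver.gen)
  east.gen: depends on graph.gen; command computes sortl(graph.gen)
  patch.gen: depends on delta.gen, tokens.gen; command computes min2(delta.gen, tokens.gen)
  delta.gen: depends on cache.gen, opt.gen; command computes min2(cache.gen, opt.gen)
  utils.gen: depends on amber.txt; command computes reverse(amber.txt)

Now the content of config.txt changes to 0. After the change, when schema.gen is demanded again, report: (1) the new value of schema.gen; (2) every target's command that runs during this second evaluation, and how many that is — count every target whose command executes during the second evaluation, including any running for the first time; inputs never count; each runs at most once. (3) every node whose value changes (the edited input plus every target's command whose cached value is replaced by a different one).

First demand of the output computes:
  beta.gen = absv(5) = 5
  driver.gen = sortl([3, 7, 0, -1]) = [-1, 0, 3, 7]
  assets.gen = lenl([-1, 0, 3, 7]) = 4
  alpha.gen = absv(4) = 4
  opt.gen = headl([-4, 3, 7]) = -4
  gamma.gen = min2(-4, 5) = -4
  omega.gen = max2(-4, 4) = 4
  south.gen = absv(-3) = 3
  schema.gen = sub(3, 4) = -1

After the edit, cleaning proceeds:
  south.gen: a read changed (config.txt -3->0) — executes, giving 0.
  schema.gen: a read changed (south.gen 3->0) — executes, giving -4.

Demanding schema.gen again yields -4.
2 target commands run: schema.gen, south.gen.
The nodes whose values change: config.txt, schema.gen, south.gen.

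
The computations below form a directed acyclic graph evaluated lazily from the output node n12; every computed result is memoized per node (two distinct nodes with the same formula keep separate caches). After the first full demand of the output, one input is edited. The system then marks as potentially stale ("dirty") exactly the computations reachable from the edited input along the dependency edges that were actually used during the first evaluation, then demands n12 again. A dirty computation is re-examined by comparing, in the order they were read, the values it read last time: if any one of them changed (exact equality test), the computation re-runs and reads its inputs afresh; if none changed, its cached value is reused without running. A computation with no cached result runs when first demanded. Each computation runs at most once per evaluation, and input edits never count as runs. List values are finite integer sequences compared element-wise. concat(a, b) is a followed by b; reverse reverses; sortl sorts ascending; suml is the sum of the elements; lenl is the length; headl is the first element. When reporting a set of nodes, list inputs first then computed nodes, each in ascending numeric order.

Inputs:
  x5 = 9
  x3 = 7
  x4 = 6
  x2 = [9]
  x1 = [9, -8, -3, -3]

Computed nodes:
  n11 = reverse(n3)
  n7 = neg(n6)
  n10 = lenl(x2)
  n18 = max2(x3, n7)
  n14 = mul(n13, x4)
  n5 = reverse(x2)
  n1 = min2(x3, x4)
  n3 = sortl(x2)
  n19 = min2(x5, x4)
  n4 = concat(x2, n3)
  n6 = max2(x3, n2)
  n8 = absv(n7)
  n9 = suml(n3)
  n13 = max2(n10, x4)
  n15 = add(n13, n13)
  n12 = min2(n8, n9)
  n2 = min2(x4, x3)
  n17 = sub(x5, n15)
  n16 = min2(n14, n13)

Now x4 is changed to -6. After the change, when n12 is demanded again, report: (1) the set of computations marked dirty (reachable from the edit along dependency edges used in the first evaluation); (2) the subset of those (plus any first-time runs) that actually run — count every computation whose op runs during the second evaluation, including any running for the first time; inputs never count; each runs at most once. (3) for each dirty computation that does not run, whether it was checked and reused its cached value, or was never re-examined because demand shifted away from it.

The edit dirties: n2, n6, n7, n8, n12.
2 computations run: n2, n6.
Cache hits after checking: n7, n8, n12.
Note the absorption at n6: it re-runs yet its value is the same, leaving the output's value untouched.

First demand of the output computes:
  n2 = min2(6, 7) = 6
  n3 = sortl([9]) = [9]
  n6 = max2(7, 6) = 7
  n7 = neg(7) = -7
  n8 = absv(-7) = 7
  n9 = suml([9]) = 9
  n12 = min2(7, 9) = 7

After the edit, cleaning proceeds:
  n2: a read changed (x4 6->-6) — executes, giving -6.
  n6: a read changed (n2 6->-6) — executes, giving 7 — identical to its old value.
  n7: dirty, but its reads are unchanged (n6 unchanged); cached -7 stands.
  n8: dirty, but its reads are unchanged (n7 unchanged); cached 7 stands.
  n12: dirty, but its reads are unchanged (n8 unchanged, n9 unchanged); cached 7 stands.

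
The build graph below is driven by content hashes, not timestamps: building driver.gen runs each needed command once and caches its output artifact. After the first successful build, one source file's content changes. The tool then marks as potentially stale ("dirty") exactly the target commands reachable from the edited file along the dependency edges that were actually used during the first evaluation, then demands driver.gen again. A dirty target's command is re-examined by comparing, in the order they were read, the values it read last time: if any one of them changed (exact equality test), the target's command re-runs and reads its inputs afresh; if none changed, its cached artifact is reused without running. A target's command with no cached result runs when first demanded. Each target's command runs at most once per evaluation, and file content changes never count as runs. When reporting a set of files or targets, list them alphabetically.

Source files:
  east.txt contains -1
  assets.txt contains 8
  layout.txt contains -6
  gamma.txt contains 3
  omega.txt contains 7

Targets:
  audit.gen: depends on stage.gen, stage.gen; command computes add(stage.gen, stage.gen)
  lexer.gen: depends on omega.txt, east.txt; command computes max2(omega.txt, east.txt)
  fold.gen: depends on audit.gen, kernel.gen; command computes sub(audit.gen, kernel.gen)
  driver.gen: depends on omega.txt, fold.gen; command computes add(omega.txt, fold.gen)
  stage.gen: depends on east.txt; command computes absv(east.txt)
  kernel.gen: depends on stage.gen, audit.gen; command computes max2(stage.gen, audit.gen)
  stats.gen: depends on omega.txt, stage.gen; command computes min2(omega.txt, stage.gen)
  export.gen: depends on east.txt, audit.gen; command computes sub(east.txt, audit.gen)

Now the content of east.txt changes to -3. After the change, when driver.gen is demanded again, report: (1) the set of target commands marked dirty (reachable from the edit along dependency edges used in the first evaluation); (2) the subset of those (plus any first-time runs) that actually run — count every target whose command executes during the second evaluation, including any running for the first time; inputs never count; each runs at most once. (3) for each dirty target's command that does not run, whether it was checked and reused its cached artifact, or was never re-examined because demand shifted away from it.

Initial pass — values computed on the first demand:
  stage.gen = absv(-1) = 1
  audit.gen = add(1, 1) = 2
  kernel.gen = max2(1, 2) = 2
  fold.gen = sub(2, 2) = 0
  driver.gen = add(7, 0) = 7

Second demand — change propagation:
  stage.gen: re-runs because east.txt -1->-3; new result 3.
  audit.gen: re-runs because stage.gen 1->3; stage.gen 1->3; new result 6.
  kernel.gen: re-runs because stage.gen 1->3; audit.gen 2->6; new result 6.
  fold.gen: re-runs because audit.gen 2->6; kernel.gen 2->6; new result 0 (unchanged).
  driver.gen: re-examined; everything it read last time is the same (omega.txt unchanged, fold.gen unchanged) — cache 7 kept, no run.

The important point: fold.gen recomputes to an identical value, and the output ends up unchanged.

Dirty set: audit.gen, driver.gen, fold.gen, kernel.gen, stage.gen.
Run set: audit.gen, fold.gen, kernel.gen, stage.gen (4 run).
Re-examined without running (cache reused): driver.gen.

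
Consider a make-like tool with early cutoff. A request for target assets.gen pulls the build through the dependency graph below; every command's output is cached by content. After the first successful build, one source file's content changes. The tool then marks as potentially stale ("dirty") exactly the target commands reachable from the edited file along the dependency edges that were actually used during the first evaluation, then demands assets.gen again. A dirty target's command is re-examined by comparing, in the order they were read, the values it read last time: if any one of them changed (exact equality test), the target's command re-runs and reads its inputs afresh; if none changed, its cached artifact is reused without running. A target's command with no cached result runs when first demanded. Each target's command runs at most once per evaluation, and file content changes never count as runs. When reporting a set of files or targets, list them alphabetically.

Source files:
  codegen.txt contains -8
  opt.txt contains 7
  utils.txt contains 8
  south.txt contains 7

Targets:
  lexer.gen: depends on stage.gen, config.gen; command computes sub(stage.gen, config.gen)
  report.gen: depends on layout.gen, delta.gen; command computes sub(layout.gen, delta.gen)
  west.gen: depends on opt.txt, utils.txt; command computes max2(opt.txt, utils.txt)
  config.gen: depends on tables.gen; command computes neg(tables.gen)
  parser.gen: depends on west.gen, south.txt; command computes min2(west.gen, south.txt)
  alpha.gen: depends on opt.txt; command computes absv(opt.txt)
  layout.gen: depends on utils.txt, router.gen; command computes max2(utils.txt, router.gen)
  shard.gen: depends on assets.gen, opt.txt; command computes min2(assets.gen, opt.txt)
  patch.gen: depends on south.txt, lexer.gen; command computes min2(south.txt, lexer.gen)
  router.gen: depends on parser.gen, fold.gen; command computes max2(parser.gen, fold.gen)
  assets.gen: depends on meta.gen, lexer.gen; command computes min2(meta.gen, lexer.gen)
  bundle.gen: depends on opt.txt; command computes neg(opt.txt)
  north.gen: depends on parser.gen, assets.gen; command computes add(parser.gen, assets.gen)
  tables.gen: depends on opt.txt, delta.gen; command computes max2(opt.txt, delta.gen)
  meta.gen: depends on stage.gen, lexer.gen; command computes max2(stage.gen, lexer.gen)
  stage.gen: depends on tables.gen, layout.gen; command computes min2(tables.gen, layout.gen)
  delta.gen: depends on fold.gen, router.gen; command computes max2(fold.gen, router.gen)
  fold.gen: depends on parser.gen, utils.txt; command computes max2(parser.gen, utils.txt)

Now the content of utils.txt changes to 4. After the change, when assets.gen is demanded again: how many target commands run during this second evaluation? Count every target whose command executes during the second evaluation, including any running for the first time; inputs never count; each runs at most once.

First demand of the output computes:
  west.gen = max2(7, 8) = 8
  parser.gen = min2(8, 7) = 7
  fold.gen = max2(7, 8) = 8
  router.gen = max2(7, 8) = 8
  delta.gen = max2(8, 8) = 8
  layout.gen = max2(8, 8) = 8
  tables.gen = max2(7, 8) = 8
  config.gen = neg(8) = -8
  stage.gen = min2(8, 8) = 8
  lexer.gen = sub(8, -8) = 16
  meta.gen = max2(8, 16) = 16
  assets.gen = min2(16, 16) = 16

After the edit, cleaning proceeds:
  west.gen: a read changed (utils.txt 8->4) — executes, giving 7.
  parser.gen: a read changed (west.gen 8->7) — executes, giving 7 — identical to its old value.
  fold.gen: a read changed (utils.txt 8->4) — executes, giving 7.
  router.gen: a read changed (fold.gen 8->7) — executes, giving 7.
  delta.gen: a read changed (fold.gen 8->7; router.gen 8->7) — executes, giving 7.
  layout.gen: a read changed (utils.txt 8->4; router.gen 8->7) — executes, giving 7.
  tables.gen: a read changed (delta.gen 8->7) — executes, giving 7.
  config.gen: a read changed (tables.gen 8->7) — executes, giving -7.
  stage.gen: a read changed (tables.gen 8->7; layout.gen 8->7) — executes, giving 7.
  lexer.gen: a read changed (stage.gen 8->7; config.gen -8->-7) — executes, giving 14.
  meta.gen: a read changed (stage.gen 8->7; lexer.gen 16->14) — executes, giving 14.
  assets.gen: a read changed (meta.gen 16->14; lexer.gen 16->14) — executes, giving 14.

12 target commands run: assets.gen, config.gen, delta.gen, fold.gen, layout.gen, lexer.gen, meta.gen, parser.gen, router.gen, stage.gen, tables.gen, west.gen.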